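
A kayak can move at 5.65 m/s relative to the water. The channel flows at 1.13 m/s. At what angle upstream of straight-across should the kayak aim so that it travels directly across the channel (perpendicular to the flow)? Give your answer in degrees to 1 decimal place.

To cancel the current, the upstream component of the kayak's velocity must equal the flow: 5.65 sin θ = 1.13.
sin θ = 1.13 / 5.65 = 0.2000.
θ = arcsin(0.2000) = 11.537°.

11.5°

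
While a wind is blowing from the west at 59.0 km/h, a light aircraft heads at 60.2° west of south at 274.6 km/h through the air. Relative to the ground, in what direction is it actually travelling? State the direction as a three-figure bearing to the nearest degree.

233°

Taking east as x and north as y: velocity relative to the air = (-238.288, -136.469) km/h; the air relative to ground = (59.000, 0.000) km/h.
Velocity relative to ground = (-238.288, -136.469) + (59.000, 0.000) = (-179.288, -136.469) km/h.
Bearing = atan2(-179.29, -136.47) = 232.72° clockwise from north.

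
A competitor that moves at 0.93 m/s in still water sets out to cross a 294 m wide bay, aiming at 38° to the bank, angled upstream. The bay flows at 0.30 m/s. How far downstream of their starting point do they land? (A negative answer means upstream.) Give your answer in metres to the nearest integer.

Perpendicular speed = 0.573 m/s; crossing time = 294 / 0.573 = 513.479 s.
Net downstream speed = -0.433 m/s.
Drift = -0.433 × 513.479 = -222.259 m (upstream).

-222 m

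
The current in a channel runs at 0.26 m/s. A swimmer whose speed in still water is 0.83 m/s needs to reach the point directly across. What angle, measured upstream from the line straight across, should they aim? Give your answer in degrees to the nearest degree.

18°

To cancel the current, the upstream component of the swimmer's velocity must equal the flow: 0.83 sin θ = 0.26.
sin θ = 0.26 / 0.83 = 0.3133.
θ = arcsin(0.3133) = 18.255°.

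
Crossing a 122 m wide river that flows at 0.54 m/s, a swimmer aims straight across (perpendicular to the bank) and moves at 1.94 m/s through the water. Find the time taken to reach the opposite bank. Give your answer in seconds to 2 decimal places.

62.89 s

The component of the swimmer's velocity perpendicular to the bank is 1.94 m/s.
The current is parallel to the bank, so it does not affect the crossing time.
Time = 122 / 1.940 = 62.887 s.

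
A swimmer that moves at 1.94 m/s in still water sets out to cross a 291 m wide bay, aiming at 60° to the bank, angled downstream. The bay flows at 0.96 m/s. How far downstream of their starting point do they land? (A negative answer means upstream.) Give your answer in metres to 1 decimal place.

Perpendicular speed = 1.680 m/s; crossing time = 291 / 1.680 = 173.205 s.
Net downstream speed = 1.930 m/s.
Drift = 1.930 × 173.205 = 334.286 m (downstream).

334.3 m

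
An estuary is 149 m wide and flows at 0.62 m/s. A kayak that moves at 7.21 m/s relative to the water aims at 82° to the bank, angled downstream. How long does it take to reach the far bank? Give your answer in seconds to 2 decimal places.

20.87 s

The component of the kayak's velocity perpendicular to the bank is 7.21 × sin 82° = 7.140 m/s.
The flow acts along the bank and has no component across it.
Time = 149 / 7.140 = 20.869 s.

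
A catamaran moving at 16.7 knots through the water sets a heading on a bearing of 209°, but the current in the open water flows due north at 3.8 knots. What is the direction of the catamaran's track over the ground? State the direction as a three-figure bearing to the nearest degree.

Taking east as x and north as y: velocity relative to the water = (-8.096, -14.606) knots; the water relative to ground = (0.000, 3.800) knots.
Velocity relative to ground = (-8.096, -14.606) + (0.000, 3.800) = (-8.096, -10.806) knots.
Bearing = atan2(-8.10, -10.81) = 216.84° clockwise from north.

217°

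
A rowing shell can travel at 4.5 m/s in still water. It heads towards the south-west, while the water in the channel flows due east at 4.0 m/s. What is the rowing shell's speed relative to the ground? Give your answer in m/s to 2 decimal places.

Taking east as x and north as y: velocity relative to the water = (-3.182, -3.182) m/s; the water relative to ground = (4.000, 0.000) m/s.
Velocity relative to ground = (-3.182, -3.182) + (4.000, 0.000) = (0.818, -3.182) m/s.
Speed = |(0.818, -3.182)| = 3.285 m/s.

3.29 m/s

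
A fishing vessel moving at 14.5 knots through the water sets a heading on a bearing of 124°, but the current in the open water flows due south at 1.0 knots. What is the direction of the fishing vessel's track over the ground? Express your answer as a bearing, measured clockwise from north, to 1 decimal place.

Taking east as x and north as y: velocity relative to the water = (12.021, -8.108) knots; the water relative to ground = (0.000, -1.000) knots.
Velocity relative to ground = (12.021, -8.108) + (0.000, -1.000) = (12.021, -9.108) knots.
Bearing = atan2(12.02, -9.11) = 127.15° clockwise from north.

127.2°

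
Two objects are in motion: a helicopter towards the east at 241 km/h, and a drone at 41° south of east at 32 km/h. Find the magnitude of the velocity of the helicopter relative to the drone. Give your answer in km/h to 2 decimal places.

217.86 km/h

Taking east as x and north as y: helicopter velocity = (241.000, 0.000) km/h; drone velocity = (24.151, -20.994) km/h.
Velocity of helicopter relative to drone = (241.000, 0.000) − (24.151, -20.994) = (216.849, 20.994) km/h.
Magnitude = |(216.849, 20.994)| = 217.863 km/h.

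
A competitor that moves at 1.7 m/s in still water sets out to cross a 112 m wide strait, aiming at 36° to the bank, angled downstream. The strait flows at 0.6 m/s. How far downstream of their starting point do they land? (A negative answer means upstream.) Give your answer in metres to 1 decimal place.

221.4 m

Perpendicular speed = 0.999 m/s; crossing time = 112 / 0.999 = 112.086 s.
Net downstream speed = 1.975 m/s.
Drift = 1.975 × 112.086 = 221.406 m (downstream).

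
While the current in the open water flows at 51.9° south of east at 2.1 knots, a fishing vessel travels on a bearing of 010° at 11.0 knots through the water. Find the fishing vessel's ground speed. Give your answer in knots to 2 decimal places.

9.72 knots

Taking east as x and north as y: velocity relative to the water = (1.910, 10.833) knots; the water relative to ground = (1.296, -1.653) knots.
Velocity relative to ground = (1.910, 10.833) + (1.296, -1.653) = (3.206, 9.180) knots.
Speed = |(3.206, 9.180)| = 9.724 knots.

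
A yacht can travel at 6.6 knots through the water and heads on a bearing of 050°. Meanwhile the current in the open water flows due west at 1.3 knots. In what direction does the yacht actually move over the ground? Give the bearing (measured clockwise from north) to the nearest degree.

Taking east as x and north as y: velocity relative to the water = (5.056, 4.242) knots; the water relative to ground = (-1.300, 0.000) knots.
Velocity relative to ground = (5.056, 4.242) + (-1.300, 0.000) = (3.756, 4.242) knots.
Bearing = atan2(3.76, 4.24) = 41.52° clockwise from north.

042°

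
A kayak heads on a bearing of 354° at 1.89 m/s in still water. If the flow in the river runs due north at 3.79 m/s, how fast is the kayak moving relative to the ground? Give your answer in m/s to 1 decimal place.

Taking east as x and north as y: velocity relative to the water = (-0.198, 1.880) m/s; the water relative to ground = (0.000, 3.790) m/s.
Velocity relative to ground = (-0.198, 1.880) + (0.000, 3.790) = (-0.198, 5.670) m/s.
Speed = |(-0.198, 5.670)| = 5.673 m/s.

5.7 m/s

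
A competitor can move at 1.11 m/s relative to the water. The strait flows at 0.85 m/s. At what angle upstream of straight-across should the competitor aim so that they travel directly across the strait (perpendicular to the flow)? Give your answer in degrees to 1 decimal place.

To cancel the current, the upstream component of the competitor's velocity must equal the flow: 1.11 sin θ = 0.85.
sin θ = 0.85 / 1.11 = 0.7658.
θ = arcsin(0.7658) = 49.975°.

50.0°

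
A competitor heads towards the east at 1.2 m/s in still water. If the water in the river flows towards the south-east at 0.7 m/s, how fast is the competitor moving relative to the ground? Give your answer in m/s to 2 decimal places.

1.77 m/s

Taking east as x and north as y: velocity relative to the water = (1.200, 0.000) m/s; the water relative to ground = (0.495, -0.495) m/s.
Velocity relative to ground = (1.200, 0.000) + (0.495, -0.495) = (1.695, -0.495) m/s.
Speed = |(1.695, -0.495)| = 1.766 m/s.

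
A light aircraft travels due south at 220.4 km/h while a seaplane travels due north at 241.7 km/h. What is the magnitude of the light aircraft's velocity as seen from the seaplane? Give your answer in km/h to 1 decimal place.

Taking east as x and north as y: light aircraft velocity = (0.000, -220.400) km/h; seaplane velocity = (0.000, 241.700) km/h.
Velocity of light aircraft relative to seaplane = (0.000, -220.400) − (0.000, 241.700) = (0.000, -462.100) km/h.
Magnitude = |(0.000, -462.100)| = 462.100 km/h.

462.1 km/h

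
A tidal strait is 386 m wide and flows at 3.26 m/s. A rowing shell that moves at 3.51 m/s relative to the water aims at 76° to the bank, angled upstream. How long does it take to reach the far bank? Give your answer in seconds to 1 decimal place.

The component of the rowing shell's velocity perpendicular to the bank is 3.51 × sin 76° = 3.406 m/s.
Only the cross-stream component determines the crossing time; the current contributes nothing perpendicular to the bank.
Time = 386 / 3.406 = 113.338 s.

113.3 s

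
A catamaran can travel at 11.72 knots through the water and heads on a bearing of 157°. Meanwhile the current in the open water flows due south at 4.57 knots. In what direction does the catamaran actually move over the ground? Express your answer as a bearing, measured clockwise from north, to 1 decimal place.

163.4°

Taking east as x and north as y: velocity relative to the water = (4.579, -10.788) knots; the water relative to ground = (0.000, -4.570) knots.
Velocity relative to ground = (4.579, -10.788) + (0.000, -4.570) = (4.579, -15.358) knots.
Bearing = atan2(4.58, -15.36) = 163.40° clockwise from north.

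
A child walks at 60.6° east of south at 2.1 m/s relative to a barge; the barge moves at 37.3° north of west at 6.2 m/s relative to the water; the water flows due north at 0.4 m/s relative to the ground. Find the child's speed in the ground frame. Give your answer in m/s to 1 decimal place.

In east/north components (m/s): child relative to barge = (1.830, -1.031); barge relative to water = (-4.932, 3.757); water relative to ground = (0.000, 0.400).
Sum = (-3.102, 3.126) m/s.
Speed = |(-3.102, 3.126)| = 4.404 m/s.

4.4 m/s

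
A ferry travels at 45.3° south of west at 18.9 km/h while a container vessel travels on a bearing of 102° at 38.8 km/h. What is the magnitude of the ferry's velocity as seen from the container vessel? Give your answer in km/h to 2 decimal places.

51.53 km/h

Taking east as x and north as y: ferry velocity = (-13.294, -13.434) km/h; container vessel velocity = (37.952, -8.067) km/h.
Velocity of ferry relative to container vessel = (-13.294, -13.434) − (37.952, -8.067) = (-51.246, -5.367) km/h.
Magnitude = |(-51.246, -5.367)| = 51.527 km/h.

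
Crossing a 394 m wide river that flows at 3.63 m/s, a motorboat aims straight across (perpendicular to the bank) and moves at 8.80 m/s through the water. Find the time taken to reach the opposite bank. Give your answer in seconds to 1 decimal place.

The component of the motorboat's velocity perpendicular to the bank is 8.80 m/s.
Only the cross-stream component determines the crossing time; the current contributes nothing perpendicular to the bank.
Time = 394 / 8.800 = 44.773 s.

44.8 s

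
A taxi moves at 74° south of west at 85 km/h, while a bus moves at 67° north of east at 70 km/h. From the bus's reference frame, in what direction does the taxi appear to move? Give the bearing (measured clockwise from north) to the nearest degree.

Taking east as x and north as y: taxi velocity = (-23.429, -81.707) km/h; bus velocity = (27.351, 64.435) km/h.
Velocity of taxi relative to bus = (-23.429, -81.707) − (27.351, 64.435) = (-50.780, -146.143) km/h.
Bearing = atan2(-50.78, -146.14) = 199.16° clockwise from north.

199°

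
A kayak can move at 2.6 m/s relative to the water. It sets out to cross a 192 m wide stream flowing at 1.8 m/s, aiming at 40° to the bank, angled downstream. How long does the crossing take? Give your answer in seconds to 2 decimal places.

114.88 s

The component of the kayak's velocity perpendicular to the bank is 2.6 × sin 40° = 1.671 m/s.
Only the cross-stream component determines the crossing time; the current contributes nothing perpendicular to the bank.
Time = 192 / 1.671 = 114.884 s.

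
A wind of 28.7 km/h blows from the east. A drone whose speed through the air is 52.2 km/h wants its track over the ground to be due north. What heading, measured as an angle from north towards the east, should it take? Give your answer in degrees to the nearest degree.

The wind pushes perpendicular to the desired track; the heading must have a component into the wind equal to 28.7 km/h: 52.2 sin θ = 28.7.
sin θ = 0.5498, so θ = 33.354°.

33°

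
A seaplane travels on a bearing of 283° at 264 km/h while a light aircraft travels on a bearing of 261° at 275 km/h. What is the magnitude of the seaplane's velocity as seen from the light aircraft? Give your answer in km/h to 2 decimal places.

Taking east as x and north as y: seaplane velocity = (-257.234, 59.387) km/h; light aircraft velocity = (-271.614, -43.019) km/h.
Velocity of seaplane relative to light aircraft = (-257.234, 59.387) − (-271.614, -43.019) = (14.381, 102.407) km/h.
Magnitude = |(14.381, 102.407)| = 103.411 km/h.

103.41 km/h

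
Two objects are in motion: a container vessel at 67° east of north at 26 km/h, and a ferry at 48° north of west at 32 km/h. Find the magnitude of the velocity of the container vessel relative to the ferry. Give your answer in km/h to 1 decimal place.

Taking east as x and north as y: container vessel velocity = (23.933, 10.159) km/h; ferry velocity = (-21.412, 23.781) km/h.
Velocity of container vessel relative to ferry = (23.933, 10.159) − (-21.412, 23.781) = (45.345, -13.622) km/h.
Magnitude = |(45.345, -13.622)| = 47.347 km/h.

47.3 km/h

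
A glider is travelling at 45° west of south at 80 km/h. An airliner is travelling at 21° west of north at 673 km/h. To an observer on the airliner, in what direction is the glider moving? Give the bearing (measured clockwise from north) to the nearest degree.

Taking east as x and north as y: glider velocity = (-56.569, -56.569) km/h; airliner velocity = (-241.182, 628.300) km/h.
Velocity of glider relative to airliner = (-56.569, -56.569) − (-241.182, 628.300) = (184.613, -684.868) km/h.
Bearing = atan2(184.61, -684.87) = 164.91° clockwise from north.

165°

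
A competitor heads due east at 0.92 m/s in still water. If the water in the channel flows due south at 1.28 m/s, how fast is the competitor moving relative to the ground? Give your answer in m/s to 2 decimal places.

Taking east as x and north as y: velocity relative to the water = (0.920, 0.000) m/s; the water relative to ground = (0.000, -1.280) m/s.
Velocity relative to ground = (0.920, 0.000) + (0.000, -1.280) = (0.920, -1.280) m/s.
Speed = |(0.920, -1.280)| = 1.576 m/s.

1.58 m/s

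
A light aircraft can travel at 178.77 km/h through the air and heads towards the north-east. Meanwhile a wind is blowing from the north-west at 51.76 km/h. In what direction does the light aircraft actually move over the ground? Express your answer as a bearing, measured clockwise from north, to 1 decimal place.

061.1°

Taking east as x and north as y: velocity relative to the air = (126.409, 126.409) km/h; the air relative to ground = (36.600, -36.600) km/h.
Velocity relative to ground = (126.409, 126.409) + (36.600, -36.600) = (163.009, 89.810) km/h.
Bearing = atan2(163.01, 89.81) = 61.15° clockwise from north.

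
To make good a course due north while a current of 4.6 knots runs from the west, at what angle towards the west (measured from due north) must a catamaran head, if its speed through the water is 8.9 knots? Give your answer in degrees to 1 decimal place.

31.1°

The current pushes perpendicular to the desired track; the heading must have a component into the current equal to 4.6 knots: 8.9 sin θ = 4.6.
sin θ = 0.5169, so θ = 31.121°.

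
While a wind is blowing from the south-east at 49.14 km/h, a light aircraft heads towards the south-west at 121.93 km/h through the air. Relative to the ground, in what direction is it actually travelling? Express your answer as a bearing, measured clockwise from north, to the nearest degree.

Taking east as x and north as y: velocity relative to the air = (-86.218, -86.218) km/h; the air relative to ground = (-34.747, 34.747) km/h.
Velocity relative to ground = (-86.218, -86.218) + (-34.747, 34.747) = (-120.965, -51.470) km/h.
Bearing = atan2(-120.96, -51.47) = 246.95° clockwise from north.

247°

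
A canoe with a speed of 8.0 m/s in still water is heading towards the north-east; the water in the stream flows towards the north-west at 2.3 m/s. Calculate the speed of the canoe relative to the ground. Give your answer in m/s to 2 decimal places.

Taking east as x and north as y: velocity relative to the water = (5.657, 5.657) m/s; the water relative to ground = (-1.626, 1.626) m/s.
Velocity relative to ground = (5.657, 5.657) + (-1.626, 1.626) = (4.031, 7.283) m/s.
Speed = |(4.031, 7.283)| = 8.324 m/s.

8.32 m/s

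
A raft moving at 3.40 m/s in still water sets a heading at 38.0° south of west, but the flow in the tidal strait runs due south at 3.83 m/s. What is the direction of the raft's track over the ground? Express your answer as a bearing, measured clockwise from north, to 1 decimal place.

Taking east as x and north as y: velocity relative to the water = (-2.679, -2.093) m/s; the water relative to ground = (0.000, -3.830) m/s.
Velocity relative to ground = (-2.679, -2.093) + (0.000, -3.830) = (-2.679, -5.923) m/s.
Bearing = atan2(-2.68, -5.92) = 204.34° clockwise from north.

204.3°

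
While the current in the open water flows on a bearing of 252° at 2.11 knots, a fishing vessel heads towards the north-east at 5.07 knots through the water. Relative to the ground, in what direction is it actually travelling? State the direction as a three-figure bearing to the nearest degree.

028°

Taking east as x and north as y: velocity relative to the water = (3.585, 3.585) knots; the water relative to ground = (-2.007, -0.652) knots.
Velocity relative to ground = (3.585, 3.585) + (-2.007, -0.652) = (1.578, 2.933) knots.
Bearing = atan2(1.58, 2.93) = 28.29° clockwise from north.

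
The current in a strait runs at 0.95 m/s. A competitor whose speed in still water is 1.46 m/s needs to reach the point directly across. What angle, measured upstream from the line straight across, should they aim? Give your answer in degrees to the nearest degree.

41°

To cancel the current, the upstream component of the competitor's velocity must equal the flow: 1.46 sin θ = 0.95.
sin θ = 0.95 / 1.46 = 0.6507.
θ = arcsin(0.6507) = 40.593°.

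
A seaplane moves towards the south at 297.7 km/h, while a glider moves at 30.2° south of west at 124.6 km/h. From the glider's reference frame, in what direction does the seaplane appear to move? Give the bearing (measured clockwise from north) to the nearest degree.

155°

Taking east as x and north as y: seaplane velocity = (0.000, -297.700) km/h; glider velocity = (-107.689, -62.676) km/h.
Velocity of seaplane relative to glider = (0.000, -297.700) − (-107.689, -62.676) = (107.689, -235.024) km/h.
Bearing = atan2(107.69, -235.02) = 155.38° clockwise from north.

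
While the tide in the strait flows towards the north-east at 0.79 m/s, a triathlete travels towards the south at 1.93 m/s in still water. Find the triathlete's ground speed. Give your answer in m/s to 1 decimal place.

1.5 m/s

Taking east as x and north as y: velocity relative to the water = (0.000, -1.930) m/s; the water relative to ground = (0.559, 0.559) m/s.
Velocity relative to ground = (0.000, -1.930) + (0.559, 0.559) = (0.559, -1.371) m/s.
Speed = |(0.559, -1.371)| = 1.481 m/s.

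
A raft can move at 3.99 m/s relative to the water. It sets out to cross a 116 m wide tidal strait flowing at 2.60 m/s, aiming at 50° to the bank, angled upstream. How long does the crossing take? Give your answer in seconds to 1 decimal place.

The component of the raft's velocity perpendicular to the bank is 3.99 × sin 50° = 3.057 m/s.
Only the cross-stream component determines the crossing time; the current contributes nothing perpendicular to the bank.
Time = 116 / 3.057 = 37.952 s.

38.0 s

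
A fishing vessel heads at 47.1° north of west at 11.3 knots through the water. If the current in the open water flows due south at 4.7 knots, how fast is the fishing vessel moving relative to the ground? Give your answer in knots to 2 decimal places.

8.48 knots

Taking east as x and north as y: velocity relative to the water = (-7.692, 8.278) knots; the water relative to ground = (0.000, -4.700) knots.
Velocity relative to ground = (-7.692, 8.278) + (0.000, -4.700) = (-7.692, 3.578) knots.
Speed = |(-7.692, 3.578)| = 8.483 knots.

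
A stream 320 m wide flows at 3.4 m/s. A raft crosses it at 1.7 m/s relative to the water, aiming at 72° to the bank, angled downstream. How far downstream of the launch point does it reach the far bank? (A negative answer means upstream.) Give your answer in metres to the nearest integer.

777 m

Perpendicular speed = 1.617 m/s; crossing time = 320 / 1.617 = 197.922 s.
Net downstream speed = 3.925 m/s.
Drift = 3.925 × 197.922 = 776.910 m (downstream).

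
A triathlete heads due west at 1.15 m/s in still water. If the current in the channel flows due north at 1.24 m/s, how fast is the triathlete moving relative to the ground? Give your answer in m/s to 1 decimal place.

1.7 m/s

Taking east as x and north as y: velocity relative to the water = (-1.150, 0.000) m/s; the water relative to ground = (0.000, 1.240) m/s.
Velocity relative to ground = (-1.150, 0.000) + (0.000, 1.240) = (-1.150, 1.240) m/s.
Speed = |(-1.150, 1.240)| = 1.691 m/s.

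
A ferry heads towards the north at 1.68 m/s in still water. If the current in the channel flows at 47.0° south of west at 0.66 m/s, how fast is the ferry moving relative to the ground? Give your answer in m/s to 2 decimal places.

1.28 m/s

Taking east as x and north as y: velocity relative to the water = (0.000, 1.680) m/s; the water relative to ground = (-0.450, -0.483) m/s.
Velocity relative to ground = (0.000, 1.680) + (-0.450, -0.483) = (-0.450, 1.197) m/s.
Speed = |(-0.450, 1.197)| = 1.279 m/s.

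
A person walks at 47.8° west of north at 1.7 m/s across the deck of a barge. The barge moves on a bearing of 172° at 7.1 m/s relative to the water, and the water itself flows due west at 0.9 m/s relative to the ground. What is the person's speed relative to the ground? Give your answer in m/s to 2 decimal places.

In east/north components (m/s): person relative to barge = (-1.259, 1.142); barge relative to water = (0.988, -7.031); water relative to ground = (-0.900, 0.000).
Sum = (-1.171, -5.889) m/s.
Speed = |(-1.171, -5.889)| = 6.004 m/s.

6.00 m/s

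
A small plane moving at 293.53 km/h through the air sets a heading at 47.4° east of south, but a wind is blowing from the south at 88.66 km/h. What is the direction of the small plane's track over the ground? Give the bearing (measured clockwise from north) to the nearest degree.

117°

Taking east as x and north as y: velocity relative to the air = (216.067, -198.683) km/h; the air relative to ground = (0.000, 88.660) km/h.
Velocity relative to ground = (216.067, -198.683) + (0.000, 88.660) = (216.067, -110.023) km/h.
Bearing = atan2(216.07, -110.02) = 116.99° clockwise from north.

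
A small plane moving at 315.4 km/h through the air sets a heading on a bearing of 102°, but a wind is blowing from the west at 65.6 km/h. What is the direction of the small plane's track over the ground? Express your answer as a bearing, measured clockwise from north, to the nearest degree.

Taking east as x and north as y: velocity relative to the air = (308.508, -65.575) km/h; the air relative to ground = (65.600, 0.000) km/h.
Velocity relative to ground = (308.508, -65.575) + (65.600, 0.000) = (374.108, -65.575) km/h.
Bearing = atan2(374.11, -65.58) = 99.94° clockwise from north.

100°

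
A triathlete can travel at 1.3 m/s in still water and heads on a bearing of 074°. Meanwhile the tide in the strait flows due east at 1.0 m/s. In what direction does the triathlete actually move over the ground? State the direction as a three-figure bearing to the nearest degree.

Taking east as x and north as y: velocity relative to the water = (1.250, 0.358) m/s; the water relative to ground = (1.000, 0.000) m/s.
Velocity relative to ground = (1.250, 0.358) + (1.000, 0.000) = (2.250, 0.358) m/s.
Bearing = atan2(2.25, 0.36) = 80.95° clockwise from north.

081°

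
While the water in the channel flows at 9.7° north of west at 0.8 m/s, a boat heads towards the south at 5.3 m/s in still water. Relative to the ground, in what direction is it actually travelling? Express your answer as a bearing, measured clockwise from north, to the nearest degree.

Taking east as x and north as y: velocity relative to the water = (0.000, -5.300) m/s; the water relative to ground = (-0.789, 0.135) m/s.
Velocity relative to ground = (0.000, -5.300) + (-0.789, 0.135) = (-0.789, -5.165) m/s.
Bearing = atan2(-0.79, -5.17) = 188.68° clockwise from north.

189°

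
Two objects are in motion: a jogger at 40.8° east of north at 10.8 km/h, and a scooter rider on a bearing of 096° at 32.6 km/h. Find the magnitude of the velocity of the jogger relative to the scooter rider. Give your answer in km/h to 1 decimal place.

Taking east as x and north as y: jogger velocity = (7.057, 8.176) km/h; scooter rider velocity = (32.421, -3.408) km/h.
Velocity of jogger relative to scooter rider = (7.057, 8.176) − (32.421, -3.408) = (-25.364, 11.583) km/h.
Magnitude = |(-25.364, 11.583)| = 27.884 km/h.

27.9 km/h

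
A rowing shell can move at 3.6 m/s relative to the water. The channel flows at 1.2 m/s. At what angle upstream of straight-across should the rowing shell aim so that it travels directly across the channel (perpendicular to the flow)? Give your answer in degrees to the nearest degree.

To cancel the current, the upstream component of the rowing shell's velocity must equal the flow: 3.6 sin θ = 1.2.
sin θ = 1.2 / 3.6 = 0.3333.
θ = arcsin(0.3333) = 19.471°.

19°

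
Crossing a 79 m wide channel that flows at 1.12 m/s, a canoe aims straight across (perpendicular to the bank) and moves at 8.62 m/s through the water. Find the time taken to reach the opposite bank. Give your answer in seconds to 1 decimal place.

The component of the canoe's velocity perpendicular to the bank is 8.62 m/s.
The flow acts along the bank and has no component across it.
Time = 79 / 8.620 = 9.165 s.

9.2 s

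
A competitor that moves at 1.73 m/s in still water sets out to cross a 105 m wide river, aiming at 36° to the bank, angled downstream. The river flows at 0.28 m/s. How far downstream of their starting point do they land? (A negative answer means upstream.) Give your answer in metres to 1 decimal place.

173.4 m

Perpendicular speed = 1.017 m/s; crossing time = 105 / 1.017 = 103.258 s.
Net downstream speed = 1.680 m/s.
Drift = 1.680 × 103.258 = 173.432 m (downstream).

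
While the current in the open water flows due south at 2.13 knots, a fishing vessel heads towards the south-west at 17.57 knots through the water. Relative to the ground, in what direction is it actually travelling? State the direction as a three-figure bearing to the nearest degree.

Taking east as x and north as y: velocity relative to the water = (-12.424, -12.424) knots; the water relative to ground = (0.000, -2.130) knots.
Velocity relative to ground = (-12.424, -12.424) + (0.000, -2.130) = (-12.424, -14.554) knots.
Bearing = atan2(-12.42, -14.55) = 220.49° clockwise from north.

220°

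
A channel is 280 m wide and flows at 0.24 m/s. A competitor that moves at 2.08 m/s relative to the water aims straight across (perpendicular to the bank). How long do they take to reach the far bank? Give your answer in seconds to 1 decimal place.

The component of the competitor's velocity perpendicular to the bank is 2.08 m/s.
The flow acts along the bank and has no component across it.
Time = 280 / 2.080 = 134.615 s.

134.6 s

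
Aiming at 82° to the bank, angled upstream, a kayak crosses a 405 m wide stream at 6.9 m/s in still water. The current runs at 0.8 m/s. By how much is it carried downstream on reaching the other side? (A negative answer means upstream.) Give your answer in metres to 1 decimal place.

Perpendicular speed = 6.833 m/s; crossing time = 405 / 6.833 = 59.272 s.
Net downstream speed = -0.160 m/s.
Drift = -0.160 × 59.272 = -9.501 m (upstream).

-9.5 m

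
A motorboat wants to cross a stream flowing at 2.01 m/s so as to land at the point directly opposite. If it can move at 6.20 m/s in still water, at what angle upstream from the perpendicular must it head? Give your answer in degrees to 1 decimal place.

18.9°

To cancel the current, the upstream component of the motorboat's velocity must equal the flow: 6.20 sin θ = 2.01.
sin θ = 2.01 / 6.20 = 0.3242.
θ = arcsin(0.3242) = 18.917°.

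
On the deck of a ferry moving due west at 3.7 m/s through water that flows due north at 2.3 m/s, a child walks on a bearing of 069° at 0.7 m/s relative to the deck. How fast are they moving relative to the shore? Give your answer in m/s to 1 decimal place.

In east/north components (m/s): child relative to ferry = (0.654, 0.251); ferry relative to water = (-3.700, 0.000); water relative to ground = (0.000, 2.300).
Sum = (-3.046, 2.551) m/s.
Speed = |(-3.046, 2.551)| = 3.973 m/s.

4.0 m/s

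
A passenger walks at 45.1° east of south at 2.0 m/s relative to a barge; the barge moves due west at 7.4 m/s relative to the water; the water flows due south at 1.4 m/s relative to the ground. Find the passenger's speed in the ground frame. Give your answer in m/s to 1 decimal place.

In east/north components (m/s): passenger relative to barge = (1.417, -1.412); barge relative to water = (-7.400, 0.000); water relative to ground = (0.000, -1.400).
Sum = (-5.983, -2.812) m/s.
Speed = |(-5.983, -2.812)| = 6.611 m/s.

6.6 m/s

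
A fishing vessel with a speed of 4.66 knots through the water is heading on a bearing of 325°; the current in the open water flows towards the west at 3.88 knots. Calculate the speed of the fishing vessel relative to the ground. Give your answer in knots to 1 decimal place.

7.6 knots

Taking east as x and north as y: velocity relative to the water = (-2.673, 3.817) knots; the water relative to ground = (-3.880, 0.000) knots.
Velocity relative to ground = (-2.673, 3.817) + (-3.880, 0.000) = (-6.553, 3.817) knots.
Speed = |(-6.553, 3.817)| = 7.584 knots.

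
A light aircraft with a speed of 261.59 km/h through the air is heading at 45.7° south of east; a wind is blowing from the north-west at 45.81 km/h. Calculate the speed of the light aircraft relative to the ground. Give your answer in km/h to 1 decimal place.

Taking east as x and north as y: velocity relative to the air = (182.698, -187.218) km/h; the air relative to ground = (32.393, -32.393) km/h.
Velocity relative to ground = (182.698, -187.218) + (32.393, -32.393) = (215.091, -219.611) km/h.
Speed = |(215.091, -219.611)| = 307.397 km/h.

307.4 km/h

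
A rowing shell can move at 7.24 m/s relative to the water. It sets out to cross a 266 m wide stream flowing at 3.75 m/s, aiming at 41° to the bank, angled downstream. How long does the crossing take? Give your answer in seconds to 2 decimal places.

The component of the rowing shell's velocity perpendicular to the bank is 7.24 × sin 41° = 4.750 m/s.
The flow acts along the bank and has no component across it.
Time = 266 / 4.750 = 56.002 s.

56.00 s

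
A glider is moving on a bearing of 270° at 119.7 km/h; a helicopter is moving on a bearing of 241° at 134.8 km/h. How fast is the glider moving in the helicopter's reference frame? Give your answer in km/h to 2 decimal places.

65.38 km/h

Taking east as x and north as y: glider velocity = (-119.700, 0.000) km/h; helicopter velocity = (-117.899, -65.352) km/h.
Velocity of glider relative to helicopter = (-119.700, 0.000) − (-117.899, -65.352) = (-1.801, 65.352) km/h.
Magnitude = |(-1.801, 65.352)| = 65.377 km/h.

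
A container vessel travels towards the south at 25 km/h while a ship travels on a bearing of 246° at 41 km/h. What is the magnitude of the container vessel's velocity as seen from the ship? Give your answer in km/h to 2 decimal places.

38.37 km/h

Taking east as x and north as y: container vessel velocity = (0.000, -25.000) km/h; ship velocity = (-37.455, -16.676) km/h.
Velocity of container vessel relative to ship = (0.000, -25.000) − (-37.455, -16.676) = (37.455, -8.324) km/h.
Magnitude = |(37.455, -8.324)| = 38.369 km/h.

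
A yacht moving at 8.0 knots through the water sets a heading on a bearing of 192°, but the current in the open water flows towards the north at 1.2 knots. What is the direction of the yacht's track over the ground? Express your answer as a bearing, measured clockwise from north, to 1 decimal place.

194.1°

Taking east as x and north as y: velocity relative to the water = (-1.663, -7.825) knots; the water relative to ground = (0.000, 1.200) knots.
Velocity relative to ground = (-1.663, -7.825) + (0.000, 1.200) = (-1.663, -6.625) knots.
Bearing = atan2(-1.66, -6.63) = 194.09° clockwise from north.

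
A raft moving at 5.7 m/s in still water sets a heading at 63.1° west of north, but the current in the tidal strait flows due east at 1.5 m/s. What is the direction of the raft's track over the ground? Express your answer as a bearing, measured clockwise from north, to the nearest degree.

Taking east as x and north as y: velocity relative to the water = (-5.083, 2.579) m/s; the water relative to ground = (1.500, 0.000) m/s.
Velocity relative to ground = (-5.083, 2.579) + (1.500, 0.000) = (-3.583, 2.579) m/s.
Bearing = atan2(-3.58, 2.58) = 305.74° clockwise from north.

306°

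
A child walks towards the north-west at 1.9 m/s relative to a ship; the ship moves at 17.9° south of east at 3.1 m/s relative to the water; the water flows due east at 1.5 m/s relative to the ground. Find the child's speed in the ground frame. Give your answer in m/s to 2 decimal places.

In east/north components (m/s): child relative to ship = (-1.344, 1.344); ship relative to water = (2.950, -0.953); water relative to ground = (1.500, 0.000).
Sum = (3.106, 0.391) m/s.
Speed = |(3.106, 0.391)| = 3.131 m/s.

3.13 m/s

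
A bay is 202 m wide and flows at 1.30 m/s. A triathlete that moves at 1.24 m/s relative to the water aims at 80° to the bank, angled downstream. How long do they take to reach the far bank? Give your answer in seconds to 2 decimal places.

The component of the triathlete's velocity perpendicular to the bank is 1.24 × sin 80° = 1.221 m/s.
The current is parallel to the bank, so it does not affect the crossing time.
Time = 202 / 1.221 = 165.416 s.

165.42 s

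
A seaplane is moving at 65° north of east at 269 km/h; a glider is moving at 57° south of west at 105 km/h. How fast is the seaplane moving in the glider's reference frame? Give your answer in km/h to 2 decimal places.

Taking east as x and north as y: seaplane velocity = (113.684, 243.797) km/h; glider velocity = (-57.187, -88.060) km/h.
Velocity of seaplane relative to glider = (113.684, 243.797) − (-57.187, -88.060) = (170.871, 331.857) km/h.
Magnitude = |(170.871, 331.857)| = 373.264 km/h.

373.26 km/h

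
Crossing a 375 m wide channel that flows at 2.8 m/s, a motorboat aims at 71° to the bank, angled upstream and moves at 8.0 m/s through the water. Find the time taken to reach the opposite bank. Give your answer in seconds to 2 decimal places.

The component of the motorboat's velocity perpendicular to the bank is 8.0 × sin 71° = 7.564 m/s.
Only the cross-stream component determines the crossing time; the current contributes nothing perpendicular to the bank.
Time = 375 / 7.564 = 49.576 s.

49.58 s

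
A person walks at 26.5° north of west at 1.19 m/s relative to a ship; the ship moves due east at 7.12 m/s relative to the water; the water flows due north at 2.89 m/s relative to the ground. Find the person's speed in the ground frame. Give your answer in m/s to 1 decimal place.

In east/north components (m/s): person relative to ship = (-1.065, 0.531); ship relative to water = (7.120, 0.000); water relative to ground = (0.000, 2.890).
Sum = (6.055, 3.421) m/s.
Speed = |(6.055, 3.421)| = 6.955 m/s.

7.0 m/s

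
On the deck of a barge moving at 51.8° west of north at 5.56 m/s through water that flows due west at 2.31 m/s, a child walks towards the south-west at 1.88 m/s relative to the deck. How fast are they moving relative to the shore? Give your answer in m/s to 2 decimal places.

8.28 m/s

In east/north components (m/s): child relative to barge = (-1.329, -1.329); barge relative to water = (-4.369, 3.438); water relative to ground = (-2.310, 0.000).
Sum = (-8.009, 2.109) m/s.
Speed = |(-8.009, 2.109)| = 8.282 m/s.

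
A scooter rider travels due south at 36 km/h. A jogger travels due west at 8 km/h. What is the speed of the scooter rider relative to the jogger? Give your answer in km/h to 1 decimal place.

Taking east as x and north as y: scooter rider velocity = (0.000, -36.000) km/h; jogger velocity = (-8.000, 0.000) km/h.
Velocity of scooter rider relative to jogger = (0.000, -36.000) − (-8.000, 0.000) = (8.000, -36.000) km/h.
Magnitude = |(8.000, -36.000)| = 36.878 km/h.

36.9 km/h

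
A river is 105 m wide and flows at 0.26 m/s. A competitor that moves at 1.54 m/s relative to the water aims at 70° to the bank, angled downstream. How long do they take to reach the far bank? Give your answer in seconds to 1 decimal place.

The component of the competitor's velocity perpendicular to the bank is 1.54 × sin 70° = 1.447 m/s.
The flow acts along the bank and has no component across it.
Time = 105 / 1.447 = 72.558 s.

72.6 s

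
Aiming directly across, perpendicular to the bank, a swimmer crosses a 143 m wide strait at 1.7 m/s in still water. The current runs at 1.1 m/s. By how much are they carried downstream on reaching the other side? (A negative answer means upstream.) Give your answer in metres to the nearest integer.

93 m

Perpendicular speed = 1.700 m/s; crossing time = 143 / 1.700 = 84.118 s.
Net downstream speed = 1.100 m/s.
Drift = 1.100 × 84.118 = 92.529 m (downstream).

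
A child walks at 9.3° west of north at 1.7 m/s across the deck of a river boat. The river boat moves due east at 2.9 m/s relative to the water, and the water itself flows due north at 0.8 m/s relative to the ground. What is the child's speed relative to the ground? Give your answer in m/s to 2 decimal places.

In east/north components (m/s): child relative to river boat = (-0.275, 1.678); river boat relative to water = (2.900, 0.000); water relative to ground = (0.000, 0.800).
Sum = (2.625, 2.478) m/s.
Speed = |(2.625, 2.478)| = 3.610 m/s.

3.61 m/s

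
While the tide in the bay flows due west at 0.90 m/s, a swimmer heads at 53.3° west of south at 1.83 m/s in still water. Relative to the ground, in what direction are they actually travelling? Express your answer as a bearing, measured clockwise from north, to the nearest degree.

Taking east as x and north as y: velocity relative to the water = (-1.467, -1.094) m/s; the water relative to ground = (-0.900, 0.000) m/s.
Velocity relative to ground = (-1.467, -1.094) + (-0.900, 0.000) = (-2.367, -1.094) m/s.
Bearing = atan2(-2.37, -1.09) = 245.20° clockwise from north.

245°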